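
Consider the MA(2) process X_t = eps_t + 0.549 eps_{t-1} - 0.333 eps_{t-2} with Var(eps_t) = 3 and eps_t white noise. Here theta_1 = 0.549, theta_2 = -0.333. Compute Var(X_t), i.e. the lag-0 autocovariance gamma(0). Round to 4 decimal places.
\gamma(0) = 4.2369

For an MA(q) process X_t = eps_t + sum_i theta_i eps_{t-i} with
Var(eps_t) = sigma^2, the variance is
  gamma(0) = sigma^2 * (1 + sum_i theta_i^2).
  sum_i theta_i^2 = (0.549)^2 + (-0.333)^2 = 0.301401 + 0.110889 = 0.41229.
  gamma(0) = 3 * (1 + 0.41229) = 3 * 1.41229 = 4.23687, which rounds to 4.2369.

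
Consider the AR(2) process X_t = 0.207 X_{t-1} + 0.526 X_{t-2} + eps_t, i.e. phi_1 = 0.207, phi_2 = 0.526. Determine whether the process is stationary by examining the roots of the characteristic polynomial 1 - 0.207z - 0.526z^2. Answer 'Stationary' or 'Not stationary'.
\text{Stationary}

The AR(p) characteristic polynomial is P(z) = 1 - 0.207z - 0.526z^2.
Stationarity requires all roots to lie outside the unit circle, i.e. |z| > 1 for every root.
Set 1 + (-0.207) z + (-0.526) z^2 = 0, i.e. a z^2 + b z + c = 0 with a = -0.526, b = -0.207, c = 1.
Discriminant D = b^2 - 4ac = (-0.207)^2 - 4*(-0.526)*1 = 0.042849 - (-2.104) = 2.146849.
D >= 0, so the roots are real: z = (-b +/- sqrt(D)) / (2a) = (0.207 +/- 1.465213) / (-1.052).
  z_1 = (0.207 + 1.465213) / (-1.052) = -1.5896,   |z_1| = 1.5896.
  z_2 = (0.207 - 1.465213) / (-1.052) = 1.196,   |z_2| = 1.196.
Moduli of all roots: 1.5896, 1.1960.
All moduli strictly greater than 1? Yes.
Verdict: Stationary.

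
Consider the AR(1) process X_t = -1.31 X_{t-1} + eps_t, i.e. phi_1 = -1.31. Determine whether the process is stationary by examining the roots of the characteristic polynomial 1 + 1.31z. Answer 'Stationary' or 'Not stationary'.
\text{Not stationary}

The AR(p) characteristic polynomial is P(z) = 1 + 1.31z.
Stationarity requires all roots to lie outside the unit circle, i.e. |z| > 1 for every root.
This is linear in z: 1 + (1.31) z = 0  =>  z = -1/(1.31) = -0.763359,  |z| = 0.763359.
Moduli of all roots: 0.7634.
All moduli strictly greater than 1? No.
Verdict: Not stationary.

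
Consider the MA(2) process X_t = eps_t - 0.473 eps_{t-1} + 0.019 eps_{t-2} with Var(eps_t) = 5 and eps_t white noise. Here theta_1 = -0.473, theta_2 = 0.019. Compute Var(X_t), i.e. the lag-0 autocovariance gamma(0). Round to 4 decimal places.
\gamma(0) = 6.1205

For an MA(q) process X_t = eps_t + sum_i theta_i eps_{t-i} with
Var(eps_t) = sigma^2, the variance is
  gamma(0) = sigma^2 * (1 + sum_i theta_i^2).
  sum_i theta_i^2 = (-0.473)^2 + (0.019)^2 = 0.223729 + 0.000361 = 0.22409.
  gamma(0) = 5 * (1 + 0.22409) = 5 * 1.22409 = 6.12045, which rounds to 6.1205.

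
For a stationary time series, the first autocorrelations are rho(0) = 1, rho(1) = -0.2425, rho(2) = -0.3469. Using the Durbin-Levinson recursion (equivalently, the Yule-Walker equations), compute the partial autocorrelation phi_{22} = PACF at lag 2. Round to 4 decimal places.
\phi_{22} = -0.4311

The PACF at lag k is phi_{kk}, the last component of the solution
to the Yule-Walker system G_k phi = r_k where
  (G_k)_{ij} = rho(|i - j|), (r_k)_i = rho(i), i,j = 1..k.
Equivalently, Durbin-Levinson gives phi_{kk} iteratively:
  phi_{11} = rho(1)
  phi_{kk} = [rho(k) - sum_{j=1..k-1} phi_{k-1,j} rho(k-j)]
            / [1 - sum_{j=1..k-1} phi_{k-1,j} rho(j)],
  phi_{k,j} = phi_{k-1,j} - phi_{kk} phi_{k-1,k-j},  j = 1..k-1.
Step k = 1:
  phi_11 = rho(1) = -0.2425.
Step k = 2:
  phi_22 = [rho(2) - phi_11 rho(1)] / [1 - phi_11 rho(1)] = [-0.3469 - (-0.2425)(-0.2425)] / [1 - (-0.2425)(-0.2425)]
         = -0.40570625 / 0.94119375 = -0.4311.
Therefore phi_{22} = -0.4311.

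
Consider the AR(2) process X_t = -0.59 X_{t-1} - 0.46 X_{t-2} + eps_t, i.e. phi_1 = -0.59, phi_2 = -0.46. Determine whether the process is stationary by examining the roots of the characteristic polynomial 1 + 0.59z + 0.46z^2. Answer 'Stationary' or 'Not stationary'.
\text{Stationary}

The AR(p) characteristic polynomial is P(z) = 1 + 0.59z + 0.46z^2.
Stationarity requires all roots to lie outside the unit circle, i.e. |z| > 1 for every root.
Set 1 + (0.59) z + (0.46) z^2 = 0, i.e. a z^2 + b z + c = 0 with a = 0.46, b = 0.59, c = 1.
Discriminant D = b^2 - 4ac = (0.59)^2 - 4*(0.46)*1 = 0.3481 - (1.84) = -1.4919.
D < 0, so the roots are the complex-conjugate pair z = (-b +/- i sqrt(-D)) / (2a) = -0.6413 +/- 1.3276i.
For a conjugate pair |z|^2 = z * conj(z) = (product of roots) = c/a = 1/(0.46) = 2.173913, so |z| = sqrt(2.173913) = 1.4744 for both roots.
Moduli of all roots: 1.4744, 1.4744.
All moduli strictly greater than 1? Yes.
Verdict: Stationary.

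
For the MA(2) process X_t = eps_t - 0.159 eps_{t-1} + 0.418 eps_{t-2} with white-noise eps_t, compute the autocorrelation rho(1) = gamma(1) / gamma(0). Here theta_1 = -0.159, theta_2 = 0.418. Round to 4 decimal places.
\rho(1) = -0.1879

For an MA(q) process with theta_0 = 1, the autocovariance is
  gamma(k) = sigma^2 * sum_{i=0..q-k} theta_i * theta_{i+k},
and rho(k) = gamma(k) / gamma(0). Sigma^2 cancels.
  numerator   = (1)*(-0.159) + (-0.159)*(0.418) = -0.225462.
  denominator = (1)^2 + (-0.159)^2 + (0.418)^2 = 1.200005.
  rho(1) = -0.225462 / 1.200005 = -0.1879.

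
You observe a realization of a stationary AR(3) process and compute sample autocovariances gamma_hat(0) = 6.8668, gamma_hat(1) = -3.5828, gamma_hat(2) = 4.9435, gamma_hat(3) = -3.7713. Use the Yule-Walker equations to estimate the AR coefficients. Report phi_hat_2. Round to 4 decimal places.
\hat\phi_{2} = 0.5780

The Yule-Walker equations for an AR(p) process read, in matrix form,
  Gamma_p phi = r_p,   with   (Gamma_p)_{ij} = gamma(|i - j|),
                       (r_p)_i = gamma(i),   i,j = 1..p.
Substitute the sample gammas (Toeplitz matrix and right-hand side of size 3):
  Gamma_p = [[6.8668, -3.5828, 4.9435], [-3.5828, 6.8668, -3.5828], [4.9435, -3.5828, 6.8668]]
  r_p     = [-3.5828, 4.9435, -3.7713]
Written out (R1..R3):
  (R1) 6.8668 phi_1 - 3.5828 phi_2 + 4.9435 phi_3 = -3.5828
  (R2) -3.5828 phi_1 + 6.8668 phi_2 - 3.5828 phi_3 = 4.9435
  (R3) 4.9435 phi_1 - 3.5828 phi_2 + 6.8668 phi_3 = -3.7713
Gaussian elimination:
  R2 <- R2 - (-3.5828/6.8668) R1 = R2 - (-0.521757) R1:  4.99745 phi_2 - 1.003495 phi_3 = 3.07415
  R3 <- R3 - (4.9435/6.8668) R1 = R3 - (0.719913) R1:  -1.003495 phi_2 + 3.307909 phi_3 = -1.191995
  R3 <- R3 - (-1.003495/4.99745) R2 = R3 - (-0.200801) R2:  3.106406 phi_3 = -0.574701
Back-substitution:
  phi_hat_3 = -0.574701 / 3.106406 = -0.185005
  phi_hat_2 = (3.07415 - (-1.003495)(-0.185005)) / 4.99745 = 0.577994
  phi_hat_1 = (-3.5828 - (-3.5828)(0.577994) - (4.9435)(-0.185005)) / 6.8668 = -0.086997
So phi_hat = [-0.0870, 0.5780, -0.1850].
Therefore phi_hat_2 = 0.5780.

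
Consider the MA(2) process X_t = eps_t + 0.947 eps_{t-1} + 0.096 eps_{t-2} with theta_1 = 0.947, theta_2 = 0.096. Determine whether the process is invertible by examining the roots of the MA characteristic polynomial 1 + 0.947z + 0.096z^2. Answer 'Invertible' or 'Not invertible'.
\text{Invertible}

The MA(q) characteristic polynomial is P(z) = 1 + 0.947z + 0.096z^2.
Invertibility requires all roots to lie outside the unit circle, i.e. |z| > 1 for every root.
Set 1 + (0.947) z + (0.096) z^2 = 0, i.e. a z^2 + b z + c = 0 with a = 0.096, b = 0.947, c = 1.
Discriminant D = b^2 - 4ac = (0.947)^2 - 4*(0.096)*1 = 0.896809 - (0.384) = 0.512809.
D >= 0, so the roots are real: z = (-b +/- sqrt(D)) / (2a) = (-0.947 +/- 0.716107) / (0.192).
  z_1 = (-0.947 + 0.716107) / (0.192) = -1.2026,   |z_1| = 1.2026.
  z_2 = (-0.947 - 0.716107) / (0.192) = -8.662,   |z_2| = 8.662.
Moduli of all roots: 1.2026, 8.6620.
All moduli strictly greater than 1? Yes.
Verdict: Invertible.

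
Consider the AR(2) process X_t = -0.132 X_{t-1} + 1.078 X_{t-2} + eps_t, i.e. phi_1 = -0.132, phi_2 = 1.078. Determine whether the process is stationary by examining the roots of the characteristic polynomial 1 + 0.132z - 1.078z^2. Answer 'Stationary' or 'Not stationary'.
\text{Not stationary}

The AR(p) characteristic polynomial is P(z) = 1 + 0.132z - 1.078z^2.
Stationarity requires all roots to lie outside the unit circle, i.e. |z| > 1 for every root.
Set 1 + (0.132) z + (-1.078) z^2 = 0, i.e. a z^2 + b z + c = 0 with a = -1.078, b = 0.132, c = 1.
Discriminant D = b^2 - 4ac = (0.132)^2 - 4*(-1.078)*1 = 0.017424 - (-4.312) = 4.329424.
D >= 0, so the roots are real: z = (-b +/- sqrt(D)) / (2a) = (-0.132 +/- 2.080727) / (-2.156).
  z_1 = (-0.132 + 2.080727) / (-2.156) = -0.9039,   |z_1| = 0.9039.
  z_2 = (-0.132 - 2.080727) / (-2.156) = 1.0263,   |z_2| = 1.0263.
Moduli of all roots: 0.9039, 1.0263.
All moduli strictly greater than 1? No.
Verdict: Not stationary.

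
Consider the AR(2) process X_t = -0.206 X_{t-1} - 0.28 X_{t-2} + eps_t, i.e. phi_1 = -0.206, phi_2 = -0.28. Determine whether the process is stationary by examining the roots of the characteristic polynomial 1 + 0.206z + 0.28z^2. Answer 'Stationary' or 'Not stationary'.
\text{Stationary}

The AR(p) characteristic polynomial is P(z) = 1 + 0.206z + 0.28z^2.
Stationarity requires all roots to lie outside the unit circle, i.e. |z| > 1 for every root.
Set 1 + (0.206) z + (0.28) z^2 = 0, i.e. a z^2 + b z + c = 0 with a = 0.28, b = 0.206, c = 1.
Discriminant D = b^2 - 4ac = (0.206)^2 - 4*(0.28)*1 = 0.042436 - (1.12) = -1.077564.
D < 0, so the roots are the complex-conjugate pair z = (-b +/- i sqrt(-D)) / (2a) = -0.3679 +/- 1.8537i.
For a conjugate pair |z|^2 = z * conj(z) = (product of roots) = c/a = 1/(0.28) = 3.571429, so |z| = sqrt(3.571429) = 1.8898 for both roots.
Moduli of all roots: 1.8898, 1.8898.
All moduli strictly greater than 1? Yes.
Verdict: Stationary.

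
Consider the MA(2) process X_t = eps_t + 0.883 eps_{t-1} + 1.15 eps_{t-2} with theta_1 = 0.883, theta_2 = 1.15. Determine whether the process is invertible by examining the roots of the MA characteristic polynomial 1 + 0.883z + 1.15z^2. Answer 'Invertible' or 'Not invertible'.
\text{Not invertible}

The MA(q) characteristic polynomial is P(z) = 1 + 0.883z + 1.15z^2.
Invertibility requires all roots to lie outside the unit circle, i.e. |z| > 1 for every root.
Set 1 + (0.883) z + (1.15) z^2 = 0, i.e. a z^2 + b z + c = 0 with a = 1.15, b = 0.883, c = 1.
Discriminant D = b^2 - 4ac = (0.883)^2 - 4*(1.15)*1 = 0.779689 - (4.6) = -3.820311.
D < 0, so the roots are the complex-conjugate pair z = (-b +/- i sqrt(-D)) / (2a) = -0.3839 +/- 0.8498i.
For a conjugate pair |z|^2 = z * conj(z) = (product of roots) = c/a = 1/(1.15) = 0.869565, so |z| = sqrt(0.869565) = 0.9325 for both roots.
Moduli of all roots: 0.9325, 0.9325.
All moduli strictly greater than 1? No.
Verdict: Not invertible.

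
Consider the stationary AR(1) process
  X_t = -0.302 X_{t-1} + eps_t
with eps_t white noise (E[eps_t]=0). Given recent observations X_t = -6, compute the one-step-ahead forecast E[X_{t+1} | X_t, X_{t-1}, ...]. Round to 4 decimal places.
E[X_{t+1} \mid \mathcal F_t] = 1.8120

For an AR(p) model X_t = c + sum_i phi_i X_{t-i} + eps_t, the
one-step-ahead conditional mean is
  E[X_{t+1} | X_t, ...] = c + sum_i phi_i X_{t+1-i}.
Substitute known values:
  E[X_{t+1} | ...] = (-0.302) * (-6)
                   = 1.8120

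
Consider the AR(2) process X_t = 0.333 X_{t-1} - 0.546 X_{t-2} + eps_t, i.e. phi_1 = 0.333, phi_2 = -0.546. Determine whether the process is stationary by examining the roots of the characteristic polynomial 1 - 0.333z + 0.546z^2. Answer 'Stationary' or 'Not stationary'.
\text{Stationary}

The AR(p) characteristic polynomial is P(z) = 1 - 0.333z + 0.546z^2.
Stationarity requires all roots to lie outside the unit circle, i.e. |z| > 1 for every root.
Set 1 + (-0.333) z + (0.546) z^2 = 0, i.e. a z^2 + b z + c = 0 with a = 0.546, b = -0.333, c = 1.
Discriminant D = b^2 - 4ac = (-0.333)^2 - 4*(0.546)*1 = 0.110889 - (2.184) = -2.073111.
D < 0, so the roots are the complex-conjugate pair z = (-b +/- i sqrt(-D)) / (2a) = 0.3049 +/- 1.3185i.
For a conjugate pair |z|^2 = z * conj(z) = (product of roots) = c/a = 1/(0.546) = 1.831502, so |z| = sqrt(1.831502) = 1.3533 for both roots.
Moduli of all roots: 1.3533, 1.3533.
All moduli strictly greater than 1? Yes.
Verdict: Stationary.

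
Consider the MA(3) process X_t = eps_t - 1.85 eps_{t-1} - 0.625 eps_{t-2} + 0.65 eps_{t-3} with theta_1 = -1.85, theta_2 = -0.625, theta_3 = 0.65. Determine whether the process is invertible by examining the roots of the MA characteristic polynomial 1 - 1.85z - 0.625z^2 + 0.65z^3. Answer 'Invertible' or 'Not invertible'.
\text{Not invertible}

The MA(q) characteristic polynomial is P(z) = 1 - 1.85z - 0.625z^2 + 0.65z^3.
Invertibility requires all roots to lie outside the unit circle, i.e. |z| > 1 for every root.
Degree 3: look for a simple real root z0 first, then factor out (1 - z/z0) and solve the remaining quadratic.
Testing z0 = 2: P(2) = 1 + (-1.85)(2) + (-0.625)(2)^2 + (0.65)(2)^3
  = 1 + (-3.7) + (-2.5) + (5.2) = 0.  So z_0 = 2 is a root, |z_0| = 2.
Divide out the factor (1 - 0.5 z) = (1 - z/z0) (since 1/z0 = 0.5):
  P(z) = (1 - 0.5 z)(1 + (-1.35) z + (-1.3) z^2)
  [check: z-coef -1.35 - (0.5) = -1.85; z^2-coef -1.3 - (0.5)(-1.35) = -0.625; z^3-coef -(0.5)(-1.3) = 0.65.]
Remaining roots from the quadratic factor 1 + (-1.35) z + (-1.3) z^2:
  Set 1 + (-1.35) z + (-1.3) z^2 = 0, i.e. a z^2 + b z + c = 0 with a = -1.3, b = -1.35, c = 1.
  Discriminant D = b^2 - 4ac = (-1.35)^2 - 4*(-1.3)*1 = 1.8225 - (-5.2) = 7.0225.
  D >= 0, so the roots are real: z = (-b +/- sqrt(D)) / (2a) = (1.35 +/- 2.65) / (-2.6).
    z_1 = (1.35 + 2.65) / (-2.6) = -1.5385,   |z_1| = 1.5385.
    z_2 = (1.35 - 2.65) / (-2.6) = 0.5,   |z_2| = 0.5.
Moduli of all roots: 2.0000, 1.5385, 0.5000.
All moduli strictly greater than 1? No.
Verdict: Not invertible.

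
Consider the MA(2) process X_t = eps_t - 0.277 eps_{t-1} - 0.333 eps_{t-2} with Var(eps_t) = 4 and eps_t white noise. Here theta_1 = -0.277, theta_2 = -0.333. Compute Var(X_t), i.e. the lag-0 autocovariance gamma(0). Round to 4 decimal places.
\gamma(0) = 4.7505

For an MA(q) process X_t = eps_t + sum_i theta_i eps_{t-i} with
Var(eps_t) = sigma^2, the variance is
  gamma(0) = sigma^2 * (1 + sum_i theta_i^2).
  sum_i theta_i^2 = (-0.277)^2 + (-0.333)^2 = 0.076729 + 0.110889 = 0.187618.
  gamma(0) = 4 * (1 + 0.187618) = 4 * 1.187618 = 4.750472, which rounds to 4.7505.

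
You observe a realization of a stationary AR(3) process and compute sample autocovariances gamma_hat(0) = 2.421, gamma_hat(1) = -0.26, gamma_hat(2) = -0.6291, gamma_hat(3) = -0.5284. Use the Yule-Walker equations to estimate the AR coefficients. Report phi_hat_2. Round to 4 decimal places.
\hat\phi_{2} = -0.3170

The Yule-Walker equations for an AR(p) process read, in matrix form,
  Gamma_p phi = r_p,   with   (Gamma_p)_{ij} = gamma(|i - j|),
                       (r_p)_i = gamma(i),   i,j = 1..p.
Substitute the sample gammas (Toeplitz matrix and right-hand side of size 3):
  Gamma_p = [[2.421, -0.26, -0.6291], [-0.26, 2.421, -0.26], [-0.6291, -0.26, 2.421]]
  r_p     = [-0.26, -0.6291, -0.5284]
Written out (R1..R3):
  (R1) 2.421 phi_1 - 0.26 phi_2 - 0.6291 phi_3 = -0.26
  (R2) -0.26 phi_1 + 2.421 phi_2 - 0.26 phi_3 = -0.6291
  (R3) -0.6291 phi_1 - 0.26 phi_2 + 2.421 phi_3 = -0.5284
Gaussian elimination:
  R2 <- R2 - (-0.26/2.421) R1 = R2 - (-0.107394) R1:  2.393078 phi_2 - 0.327561 phi_3 = -0.657022
  R3 <- R3 - (-0.6291/2.421) R1 = R3 - (-0.259851) R1:  -0.327561 phi_2 + 2.257528 phi_3 = -0.595961
  R3 <- R3 - (-0.327561/2.393078) R2 = R3 - (-0.136879) R2:  2.212691 phi_3 = -0.685894
Back-substitution:
  phi_hat_3 = -0.685894 / 2.212691 = -0.309982
  phi_hat_2 = (-0.657022 - (-0.327561)(-0.309982)) / 2.393078 = -0.316981
  phi_hat_1 = (-0.26 - (-0.26)(-0.316981) - (-0.6291)(-0.309982)) / 2.421 = -0.221985
So phi_hat = [-0.2220, -0.3170, -0.3100].
Therefore phi_hat_2 = -0.3170.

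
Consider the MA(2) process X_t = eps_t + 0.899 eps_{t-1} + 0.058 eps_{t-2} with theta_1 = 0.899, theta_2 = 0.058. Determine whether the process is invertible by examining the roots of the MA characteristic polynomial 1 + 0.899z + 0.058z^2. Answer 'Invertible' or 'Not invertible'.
\text{Invertible}

The MA(q) characteristic polynomial is P(z) = 1 + 0.899z + 0.058z^2.
Invertibility requires all roots to lie outside the unit circle, i.e. |z| > 1 for every root.
Set 1 + (0.899) z + (0.058) z^2 = 0, i.e. a z^2 + b z + c = 0 with a = 0.058, b = 0.899, c = 1.
Discriminant D = b^2 - 4ac = (0.899)^2 - 4*(0.058)*1 = 0.808201 - (0.232) = 0.576201.
D >= 0, so the roots are real: z = (-b +/- sqrt(D)) / (2a) = (-0.899 +/- 0.759079) / (0.116).
  z_1 = (-0.899 + 0.759079) / (0.116) = -1.2062,   |z_1| = 1.2062.
  z_2 = (-0.899 - 0.759079) / (0.116) = -14.2938,   |z_2| = 14.2938.
Moduli of all roots: 1.2062, 14.2938.
All moduli strictly greater than 1? Yes.
Verdict: Invertible.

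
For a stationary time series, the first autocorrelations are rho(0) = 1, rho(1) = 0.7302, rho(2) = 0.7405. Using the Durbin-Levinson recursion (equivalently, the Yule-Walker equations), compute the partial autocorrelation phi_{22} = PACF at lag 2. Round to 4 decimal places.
\phi_{22} = 0.4441

The PACF at lag k is phi_{kk}, the last component of the solution
to the Yule-Walker system G_k phi = r_k where
  (G_k)_{ij} = rho(|i - j|), (r_k)_i = rho(i), i,j = 1..k.
Equivalently, Durbin-Levinson gives phi_{kk} iteratively:
  phi_{11} = rho(1)
  phi_{kk} = [rho(k) - sum_{j=1..k-1} phi_{k-1,j} rho(k-j)]
            / [1 - sum_{j=1..k-1} phi_{k-1,j} rho(j)],
  phi_{k,j} = phi_{k-1,j} - phi_{kk} phi_{k-1,k-j},  j = 1..k-1.
Step k = 1:
  phi_11 = rho(1) = 0.7302.
Step k = 2:
  phi_22 = [rho(2) - phi_11 rho(1)] / [1 - phi_11 rho(1)] = [0.7405 - (0.7302)(0.7302)] / [1 - (0.7302)(0.7302)]
         = 0.20730796 / 0.46680796 = 0.4441.
Therefore phi_{22} = 0.4441.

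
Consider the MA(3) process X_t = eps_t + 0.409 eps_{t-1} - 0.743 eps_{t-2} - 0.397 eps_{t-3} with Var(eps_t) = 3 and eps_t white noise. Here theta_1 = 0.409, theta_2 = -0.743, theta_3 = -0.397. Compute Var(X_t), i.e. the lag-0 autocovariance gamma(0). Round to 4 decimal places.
\gamma(0) = 5.6308

For an MA(q) process X_t = eps_t + sum_i theta_i eps_{t-i} with
Var(eps_t) = sigma^2, the variance is
  gamma(0) = sigma^2 * (1 + sum_i theta_i^2).
  sum_i theta_i^2 = (0.409)^2 + (-0.743)^2 + (-0.397)^2 = 0.167281 + 0.552049 + 0.157609 = 0.876939.
  gamma(0) = 3 * (1 + 0.876939) = 3 * 1.876939 = 5.630817, which rounds to 5.6308.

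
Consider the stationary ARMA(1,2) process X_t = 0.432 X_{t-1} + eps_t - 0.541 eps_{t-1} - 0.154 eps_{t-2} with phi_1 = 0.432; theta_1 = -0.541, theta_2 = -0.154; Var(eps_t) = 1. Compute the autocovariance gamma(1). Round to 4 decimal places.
\gamma(1) = -0.0656

Multiply the model equation by X_{t-k} and take expectations. With theta_0 = psi_0 = 1 and psi_j the MA(infinity) weights, this gives
  gamma(k) - sum_i phi_i gamma(k-i) = c_k,
  c_k = sigma^2 * sum_{j=k..q} theta_j psi_{j-k}   (c_k = 0 for k > q),
using gamma(-m) = gamma(m).
psi-weights needed (psi_j = theta_j + sum_i phi_i psi_{j-i}):
  psi_1 = theta_1 + phi_1 = -0.541 + (0.432) = -0.109
  psi_2 = theta_2 + phi_1 psi_1 = -0.154 + (0.432)(-0.109) = -0.201088
Right-hand sides:
  c_0 = sigma^2 (1 + theta_1 psi_1 + theta_2 psi_2) = 1 * (1 + (-0.541)(-0.109) + (-0.154)(-0.201088)) = 1 * 1.089937 = 1.089937
  c_1 = sigma^2 (theta_1 + theta_2 psi_1) = 1 * (-0.541 + (-0.154)(-0.109)) = -0.524214
  c_2 = sigma^2 theta_2 = 1 * (-0.154) = -0.154
Equations for k = 0 and k = 1 (AR order 1):
  gamma(0) = phi_1 gamma(1) + c_0
  gamma(1) = phi_1 gamma(0) + c_1
Substituting the second into the first: gamma(0) (1 - phi_1^2) = c_0 + phi_1 c_1, so
  gamma(0) = (c_0 + phi_1 c_1) / (1 - phi_1^2) = (1.089937 + (0.432)(-0.524214)) / (1 - (0.432)^2) = 0.863476 / 0.813376 = 1.061595.
  gamma(1) = phi_1 gamma(0) + c_1 = (0.432)(1.061595) + (-0.524214) = -0.065605.
Therefore gamma(1) = -0.0656 (to 4 decimal places).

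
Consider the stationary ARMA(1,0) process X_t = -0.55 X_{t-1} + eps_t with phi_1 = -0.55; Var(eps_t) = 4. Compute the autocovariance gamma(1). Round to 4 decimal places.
\gamma(1) = -3.1541

Multiply the model equation by X_{t-k} and take expectations. With theta_0 = psi_0 = 1 and psi_j the MA(infinity) weights, this gives
  gamma(k) - sum_i phi_i gamma(k-i) = c_k,
  c_k = sigma^2 * sum_{j=k..q} theta_j psi_{j-k}   (c_k = 0 for k > q),
using gamma(-m) = gamma(m).
Pure AR (q = 0): c_0 = sigma^2 = 4, c_k = 0 for k >= 1.
Equations for k = 0 and k = 1 (AR order 1):
  gamma(0) = phi_1 gamma(1) + c_0
  gamma(1) = phi_1 gamma(0) + c_1
Substituting the second into the first: gamma(0) (1 - phi_1^2) = c_0 + phi_1 c_1, so
  gamma(0) = c_0 / (1 - phi_1^2) = 4 / (1 - (-0.55)^2) = 4 / 0.6975 = 5.734767.
  gamma(1) = phi_1 gamma(0) = (-0.55)(5.734767) = -3.154122.
Therefore gamma(1) = -3.1541 (to 4 decimal places).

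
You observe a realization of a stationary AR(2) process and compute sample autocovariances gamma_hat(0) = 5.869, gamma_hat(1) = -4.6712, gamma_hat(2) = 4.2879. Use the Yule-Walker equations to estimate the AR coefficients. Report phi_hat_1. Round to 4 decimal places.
\hat\phi_{1} = -0.5850

The Yule-Walker equations for an AR(p) process read, in matrix form,
  Gamma_p phi = r_p,   with   (Gamma_p)_{ij} = gamma(|i - j|),
                       (r_p)_i = gamma(i),   i,j = 1..p.
Substitute the sample gammas (Toeplitz matrix and right-hand side of size 2):
  Gamma_p = [[5.869, -4.6712], [-4.6712, 5.869]]
  r_p     = [-4.6712, 4.2879]
Written out:
  5.869 phi_1 - 4.6712 phi_2 = -4.6712
  -4.6712 phi_1 + 5.869 phi_2 = 4.2879
Solve by Cramer's rule:
  det = gamma(0)^2 - gamma(1)^2 = (5.869)^2 - (-4.6712)^2 = 34.445161 - 21.82010944 = 12.62505156
  phi_hat_1 = [gamma(1) gamma(0) - gamma(1) gamma(2)] / det = [(-4.6712)(5.869) - (-4.6712)(4.2879)] / 12.62505156 = -7.38563432 / 12.62505156 = -0.585
  phi_hat_2 = [gamma(0) gamma(2) - gamma(1)^2] / det = [(5.869)(4.2879) - (-4.6712)^2] / 12.62505156 = 3.34557566 / 12.62505156 = 0.265
So phi_hat = [-0.5850, 0.2650].
Therefore phi_hat_1 = -0.5850.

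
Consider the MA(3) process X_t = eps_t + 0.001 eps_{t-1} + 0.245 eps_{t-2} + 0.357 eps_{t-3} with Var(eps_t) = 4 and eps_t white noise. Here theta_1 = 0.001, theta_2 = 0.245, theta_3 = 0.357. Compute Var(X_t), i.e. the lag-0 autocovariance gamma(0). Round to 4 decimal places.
\gamma(0) = 4.7499

For an MA(q) process X_t = eps_t + sum_i theta_i eps_{t-i} with
Var(eps_t) = sigma^2, the variance is
  gamma(0) = sigma^2 * (1 + sum_i theta_i^2).
  sum_i theta_i^2 = (0.001)^2 + (0.245)^2 + (0.357)^2 = 0.000001 + 0.060025 + 0.127449 = 0.187475.
  gamma(0) = 4 * (1 + 0.187475) = 4 * 1.187475 = 4.7499.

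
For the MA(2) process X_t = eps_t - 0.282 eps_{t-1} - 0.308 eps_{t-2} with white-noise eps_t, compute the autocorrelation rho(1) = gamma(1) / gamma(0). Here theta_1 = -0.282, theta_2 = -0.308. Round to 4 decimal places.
\rho(1) = -0.1662

For an MA(q) process with theta_0 = 1, the autocovariance is
  gamma(k) = sigma^2 * sum_{i=0..q-k} theta_i * theta_{i+k},
and rho(k) = gamma(k) / gamma(0). Sigma^2 cancels.
  numerator   = (1)*(-0.282) + (-0.282)*(-0.308) = -0.195144.
  denominator = (1)^2 + (-0.282)^2 + (-0.308)^2 = 1.174388.
  rho(1) = -0.195144 / 1.174388 = -0.1662.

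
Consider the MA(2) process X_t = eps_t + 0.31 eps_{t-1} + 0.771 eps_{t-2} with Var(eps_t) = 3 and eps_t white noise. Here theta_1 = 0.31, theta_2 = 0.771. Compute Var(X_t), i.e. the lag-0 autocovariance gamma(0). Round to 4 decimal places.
\gamma(0) = 5.0716

For an MA(q) process X_t = eps_t + sum_i theta_i eps_{t-i} with
Var(eps_t) = sigma^2, the variance is
  gamma(0) = sigma^2 * (1 + sum_i theta_i^2).
  sum_i theta_i^2 = (0.31)^2 + (0.771)^2 = 0.0961 + 0.594441 = 0.690541.
  gamma(0) = 3 * (1 + 0.690541) = 3 * 1.690541 = 5.071623, which rounds to 5.0716.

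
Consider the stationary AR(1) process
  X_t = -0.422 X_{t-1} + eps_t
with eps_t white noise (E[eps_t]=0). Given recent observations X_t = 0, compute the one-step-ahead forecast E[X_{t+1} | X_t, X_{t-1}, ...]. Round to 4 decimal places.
E[X_{t+1} \mid \mathcal F_t] = 0.0000

For an AR(p) model X_t = c + sum_i phi_i X_{t-i} + eps_t, the
one-step-ahead conditional mean is
  E[X_{t+1} | X_t, ...] = c + sum_i phi_i X_{t+1-i}.
Substitute known values:
  E[X_{t+1} | ...] = (-0.422) * (0)
                   = 0.0000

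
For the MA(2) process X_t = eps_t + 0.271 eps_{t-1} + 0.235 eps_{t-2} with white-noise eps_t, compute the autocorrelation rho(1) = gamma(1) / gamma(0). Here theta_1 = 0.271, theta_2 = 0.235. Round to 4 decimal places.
\rho(1) = 0.2965

For an MA(q) process with theta_0 = 1, the autocovariance is
  gamma(k) = sigma^2 * sum_{i=0..q-k} theta_i * theta_{i+k},
and rho(k) = gamma(k) / gamma(0). Sigma^2 cancels.
  numerator   = (1)*(0.271) + (0.271)*(0.235) = 0.334685.
  denominator = (1)^2 + (0.271)^2 + (0.235)^2 = 1.128666.
  rho(1) = 0.334685 / 1.128666 = 0.2965.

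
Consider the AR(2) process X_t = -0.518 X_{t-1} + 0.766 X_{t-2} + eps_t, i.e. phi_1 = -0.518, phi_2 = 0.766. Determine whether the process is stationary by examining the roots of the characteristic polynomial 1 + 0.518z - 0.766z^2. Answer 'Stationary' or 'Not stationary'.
\text{Not stationary}

The AR(p) characteristic polynomial is P(z) = 1 + 0.518z - 0.766z^2.
Stationarity requires all roots to lie outside the unit circle, i.e. |z| > 1 for every root.
Set 1 + (0.518) z + (-0.766) z^2 = 0, i.e. a z^2 + b z + c = 0 with a = -0.766, b = 0.518, c = 1.
Discriminant D = b^2 - 4ac = (0.518)^2 - 4*(-0.766)*1 = 0.268324 - (-3.064) = 3.332324.
D >= 0, so the roots are real: z = (-b +/- sqrt(D)) / (2a) = (-0.518 +/- 1.825465) / (-1.532).
  z_1 = (-0.518 + 1.825465) / (-1.532) = -0.8534,   |z_1| = 0.8534.
  z_2 = (-0.518 - 1.825465) / (-1.532) = 1.5297,   |z_2| = 1.5297.
Moduli of all roots: 0.8534, 1.5297.
All moduli strictly greater than 1? No.
Verdict: Not stationary.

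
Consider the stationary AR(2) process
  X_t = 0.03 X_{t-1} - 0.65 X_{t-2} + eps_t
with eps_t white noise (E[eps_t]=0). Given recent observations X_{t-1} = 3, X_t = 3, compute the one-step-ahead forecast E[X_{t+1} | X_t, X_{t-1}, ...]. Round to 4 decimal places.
E[X_{t+1} \mid \mathcal F_t] = -1.8600

For an AR(p) model X_t = c + sum_i phi_i X_{t-i} + eps_t, the
one-step-ahead conditional mean is
  E[X_{t+1} | X_t, ...] = c + sum_i phi_i X_{t+1-i}.
Substitute known values:
  E[X_{t+1} | ...] = (0.03) * (3) + (-0.65) * (3)
                   = -1.8600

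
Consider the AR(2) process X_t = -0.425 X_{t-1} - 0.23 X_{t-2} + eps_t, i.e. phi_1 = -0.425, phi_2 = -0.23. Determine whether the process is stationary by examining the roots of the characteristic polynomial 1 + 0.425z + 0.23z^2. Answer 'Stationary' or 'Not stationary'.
\text{Stationary}

The AR(p) characteristic polynomial is P(z) = 1 + 0.425z + 0.23z^2.
Stationarity requires all roots to lie outside the unit circle, i.e. |z| > 1 for every root.
Set 1 + (0.425) z + (0.23) z^2 = 0, i.e. a z^2 + b z + c = 0 with a = 0.23, b = 0.425, c = 1.
Discriminant D = b^2 - 4ac = (0.425)^2 - 4*(0.23)*1 = 0.180625 - (0.92) = -0.739375.
D < 0, so the roots are the complex-conjugate pair z = (-b +/- i sqrt(-D)) / (2a) = -0.9239 +/- 1.8693i.
For a conjugate pair |z|^2 = z * conj(z) = (product of roots) = c/a = 1/(0.23) = 4.347826, so |z| = sqrt(4.347826) = 2.0851 for both roots.
Moduli of all roots: 2.0851, 2.0851.
All moduli strictly greater than 1? Yes.
Verdict: Stationary.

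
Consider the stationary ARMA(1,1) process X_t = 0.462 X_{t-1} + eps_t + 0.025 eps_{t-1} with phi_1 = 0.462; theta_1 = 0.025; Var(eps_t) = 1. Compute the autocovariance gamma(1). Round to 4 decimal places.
\gamma(1) = 0.6263

Multiply the model equation by X_{t-k} and take expectations. With theta_0 = psi_0 = 1 and psi_j the MA(infinity) weights, this gives
  gamma(k) - sum_i phi_i gamma(k-i) = c_k,
  c_k = sigma^2 * sum_{j=k..q} theta_j psi_{j-k}   (c_k = 0 for k > q),
using gamma(-m) = gamma(m).
psi-weights needed (psi_j = theta_j + sum_i phi_i psi_{j-i}):
  psi_1 = theta_1 + phi_1 = 0.025 + (0.462) = 0.487
Right-hand sides:
  c_0 = sigma^2 (1 + theta_1 psi_1) = 1 * (1 + (0.025)(0.487)) = 1 * 1.012175 = 1.012175
  c_1 = sigma^2 theta_1 = 1 * (0.025) = 0.025
  c_2 = 0
Equations for k = 0 and k = 1 (AR order 1):
  gamma(0) = phi_1 gamma(1) + c_0
  gamma(1) = phi_1 gamma(0) + c_1
Substituting the second into the first: gamma(0) (1 - phi_1^2) = c_0 + phi_1 c_1, so
  gamma(0) = (c_0 + phi_1 c_1) / (1 - phi_1^2) = (1.012175 + (0.462)(0.025)) / (1 - (0.462)^2) = 1.023725 / 0.786556 = 1.301528.
  gamma(1) = phi_1 gamma(0) + c_1 = (0.462)(1.301528) + (0.025) = 0.626306.
Therefore gamma(1) = 0.6263 (to 4 decimal places).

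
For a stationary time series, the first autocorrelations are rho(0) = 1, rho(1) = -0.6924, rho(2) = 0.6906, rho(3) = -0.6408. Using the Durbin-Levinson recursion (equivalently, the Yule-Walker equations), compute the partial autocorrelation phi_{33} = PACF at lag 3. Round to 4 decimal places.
\phi_{33} = -0.1741

The PACF at lag k is phi_{kk}, the last component of the solution
to the Yule-Walker system G_k phi = r_k where
  (G_k)_{ij} = rho(|i - j|), (r_k)_i = rho(i), i,j = 1..k.
Equivalently, Durbin-Levinson gives phi_{kk} iteratively:
  phi_{11} = rho(1)
  phi_{kk} = [rho(k) - sum_{j=1..k-1} phi_{k-1,j} rho(k-j)]
            / [1 - sum_{j=1..k-1} phi_{k-1,j} rho(j)],
  phi_{k,j} = phi_{k-1,j} - phi_{kk} phi_{k-1,k-j},  j = 1..k-1.
Step k = 1:
  phi_11 = rho(1) = -0.6924.
Step k = 2:
  phi_22 = [rho(2) - phi_11 rho(1)] / [1 - phi_11 rho(1)] = [0.6906 - (-0.6924)(-0.6924)] / [1 - (-0.6924)(-0.6924)]
         = 0.21118224 / 0.52058224 = 0.405665.
  Update: phi_21 = phi_11 - phi_22 phi_11 = -0.6924 - (0.405665)(-0.6924) = -0.411517.
Step k = 3:
  phi_33 = [rho(3) - phi_21 rho(2) - phi_22 rho(1)] / [1 - phi_21 rho(1) - phi_22 rho(2)]
    numerator   = -0.6408 - (-0.411517)(0.6906) - (0.405665)(-0.6924) = -0.07572343
    denominator = 1 - (-0.411517)(-0.6924) - (0.405665)(0.6906) = 0.4349129
  phi_33 = -0.07572343 / 0.4349129 = -0.1741.
Therefore phi_{33} = -0.1741.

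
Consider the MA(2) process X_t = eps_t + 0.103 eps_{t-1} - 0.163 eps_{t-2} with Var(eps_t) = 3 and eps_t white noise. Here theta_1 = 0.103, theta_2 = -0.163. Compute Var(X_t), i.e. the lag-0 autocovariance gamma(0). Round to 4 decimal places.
\gamma(0) = 3.1115

For an MA(q) process X_t = eps_t + sum_i theta_i eps_{t-i} with
Var(eps_t) = sigma^2, the variance is
  gamma(0) = sigma^2 * (1 + sum_i theta_i^2).
  sum_i theta_i^2 = (0.103)^2 + (-0.163)^2 = 0.010609 + 0.026569 = 0.037178.
  gamma(0) = 3 * (1 + 0.037178) = 3 * 1.037178 = 3.111534, which rounds to 3.1115.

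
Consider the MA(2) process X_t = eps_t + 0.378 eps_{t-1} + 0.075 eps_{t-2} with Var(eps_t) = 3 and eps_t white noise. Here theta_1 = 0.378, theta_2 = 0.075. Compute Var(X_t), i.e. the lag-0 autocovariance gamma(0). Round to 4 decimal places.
\gamma(0) = 3.4455

For an MA(q) process X_t = eps_t + sum_i theta_i eps_{t-i} with
Var(eps_t) = sigma^2, the variance is
  gamma(0) = sigma^2 * (1 + sum_i theta_i^2).
  sum_i theta_i^2 = (0.378)^2 + (0.075)^2 = 0.142884 + 0.005625 = 0.148509.
  gamma(0) = 3 * (1 + 0.148509) = 3 * 1.148509 = 3.445527, which rounds to 3.4455.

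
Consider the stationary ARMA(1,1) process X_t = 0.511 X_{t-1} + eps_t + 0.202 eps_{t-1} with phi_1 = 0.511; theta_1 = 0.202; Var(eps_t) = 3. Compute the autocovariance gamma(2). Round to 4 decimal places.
\gamma(2) = 1.6320

Multiply the model equation by X_{t-k} and take expectations. With theta_0 = psi_0 = 1 and psi_j the MA(infinity) weights, this gives
  gamma(k) - sum_i phi_i gamma(k-i) = c_k,
  c_k = sigma^2 * sum_{j=k..q} theta_j psi_{j-k}   (c_k = 0 for k > q),
using gamma(-m) = gamma(m).
psi-weights needed (psi_j = theta_j + sum_i phi_i psi_{j-i}):
  psi_1 = theta_1 + phi_1 = 0.202 + (0.511) = 0.713
Right-hand sides:
  c_0 = sigma^2 (1 + theta_1 psi_1) = 3 * (1 + (0.202)(0.713)) = 3 * 1.144026 = 3.432078
  c_1 = sigma^2 theta_1 = 3 * (0.202) = 0.606
  c_2 = 0
Equations for k = 0 and k = 1 (AR order 1):
  gamma(0) = phi_1 gamma(1) + c_0
  gamma(1) = phi_1 gamma(0) + c_1
Substituting the second into the first: gamma(0) (1 - phi_1^2) = c_0 + phi_1 c_1, so
  gamma(0) = (c_0 + phi_1 c_1) / (1 - phi_1^2) = (3.432078 + (0.511)(0.606)) / (1 - (0.511)^2) = 3.741744 / 0.738879 = 5.064082.
  gamma(1) = phi_1 gamma(0) + c_1 = (0.511)(5.064082) + (0.606) = 3.193746.
For k = 2 (> q): gamma(2) = phi_1 gamma(1) = (0.511)(3.193746) = 1.632004.
Therefore gamma(2) = 1.6320 (to 4 decimal places).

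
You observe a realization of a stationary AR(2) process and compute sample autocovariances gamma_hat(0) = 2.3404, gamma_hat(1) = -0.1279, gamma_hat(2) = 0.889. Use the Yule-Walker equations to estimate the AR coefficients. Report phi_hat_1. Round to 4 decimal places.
\hat\phi_{1} = -0.0340

The Yule-Walker equations for an AR(p) process read, in matrix form,
  Gamma_p phi = r_p,   with   (Gamma_p)_{ij} = gamma(|i - j|),
                       (r_p)_i = gamma(i),   i,j = 1..p.
Substitute the sample gammas (Toeplitz matrix and right-hand side of size 2):
  Gamma_p = [[2.3404, -0.1279], [-0.1279, 2.3404]]
  r_p     = [-0.1279, 0.889]
Written out:
  2.3404 phi_1 - 0.1279 phi_2 = -0.1279
  -0.1279 phi_1 + 2.3404 phi_2 = 0.889
Solve by Cramer's rule:
  det = gamma(0)^2 - gamma(1)^2 = (2.3404)^2 - (-0.1279)^2 = 5.47747216 - 0.01635841 = 5.46111375
  phi_hat_1 = [gamma(1) gamma(0) - gamma(1) gamma(2)] / det = [(-0.1279)(2.3404) - (-0.1279)(0.889)] / 5.46111375 = -0.18563406 / 5.46111375 = -0.034
  phi_hat_2 = [gamma(0) gamma(2) - gamma(1)^2] / det = [(2.3404)(0.889) - (-0.1279)^2] / 5.46111375 = 2.06425719 / 5.46111375 = 0.378
So phi_hat = [-0.0340, 0.3780].
Therefore phi_hat_1 = -0.0340.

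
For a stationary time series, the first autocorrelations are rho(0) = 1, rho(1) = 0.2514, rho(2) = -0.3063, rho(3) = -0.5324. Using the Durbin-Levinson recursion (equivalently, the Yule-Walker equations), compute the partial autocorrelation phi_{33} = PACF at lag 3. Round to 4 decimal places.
\phi_{33} = -0.4119

The PACF at lag k is phi_{kk}, the last component of the solution
to the Yule-Walker system G_k phi = r_k where
  (G_k)_{ij} = rho(|i - j|), (r_k)_i = rho(i), i,j = 1..k.
Equivalently, Durbin-Levinson gives phi_{kk} iteratively:
  phi_{11} = rho(1)
  phi_{kk} = [rho(k) - sum_{j=1..k-1} phi_{k-1,j} rho(k-j)]
            / [1 - sum_{j=1..k-1} phi_{k-1,j} rho(j)],
  phi_{k,j} = phi_{k-1,j} - phi_{kk} phi_{k-1,k-j},  j = 1..k-1.
Step k = 1:
  phi_11 = rho(1) = 0.2514.
Step k = 2:
  phi_22 = [rho(2) - phi_11 rho(1)] / [1 - phi_11 rho(1)] = [-0.3063 - (0.2514)(0.2514)] / [1 - (0.2514)(0.2514)]
         = -0.36950196 / 0.93679804 = -0.394431.
  Update: phi_21 = phi_11 - phi_22 phi_11 = 0.2514 - (-0.394431)(0.2514) = 0.35056.
Step k = 3:
  phi_33 = [rho(3) - phi_21 rho(2) - phi_22 rho(1)] / [1 - phi_21 rho(1) - phi_22 rho(2)]
    numerator   = -0.5324 - (0.35056)(-0.3063) - (-0.394431)(0.2514) = -0.32586361
    denominator = 1 - (0.35056)(0.2514) - (-0.394431)(-0.3063) = 0.7910551
  phi_33 = -0.32586361 / 0.7910551 = -0.4119.
Therefore phi_{33} = -0.4119.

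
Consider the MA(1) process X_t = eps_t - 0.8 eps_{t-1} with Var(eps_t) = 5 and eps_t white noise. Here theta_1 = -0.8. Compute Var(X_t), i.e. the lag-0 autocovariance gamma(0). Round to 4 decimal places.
\gamma(0) = 8.2000

For an MA(q) process X_t = eps_t + sum_i theta_i eps_{t-i} with
Var(eps_t) = sigma^2, the variance is
  gamma(0) = sigma^2 * (1 + sum_i theta_i^2).
  sum_i theta_i^2 = (-0.8)^2 = 0.64.
  gamma(0) = 5 * (1 + 0.64) = 5 * 1.64 = 8.2, which rounds to 8.2000.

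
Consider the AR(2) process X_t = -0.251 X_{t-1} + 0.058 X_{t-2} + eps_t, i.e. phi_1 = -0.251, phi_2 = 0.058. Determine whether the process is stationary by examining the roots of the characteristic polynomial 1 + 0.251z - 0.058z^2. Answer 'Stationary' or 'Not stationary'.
\text{Stationary}

The AR(p) characteristic polynomial is P(z) = 1 + 0.251z - 0.058z^2.
Stationarity requires all roots to lie outside the unit circle, i.e. |z| > 1 for every root.
Set 1 + (0.251) z + (-0.058) z^2 = 0, i.e. a z^2 + b z + c = 0 with a = -0.058, b = 0.251, c = 1.
Discriminant D = b^2 - 4ac = (0.251)^2 - 4*(-0.058)*1 = 0.063001 - (-0.232) = 0.295001.
D >= 0, so the roots are real: z = (-b +/- sqrt(D)) / (2a) = (-0.251 +/- 0.54314) / (-0.116).
  z_1 = (-0.251 + 0.54314) / (-0.116) = -2.5184,   |z_1| = 2.5184.
  z_2 = (-0.251 - 0.54314) / (-0.116) = 6.846,   |z_2| = 6.846.
Moduli of all roots: 2.5184, 6.8460.
All moduli strictly greater than 1? Yes.
Verdict: Stationary.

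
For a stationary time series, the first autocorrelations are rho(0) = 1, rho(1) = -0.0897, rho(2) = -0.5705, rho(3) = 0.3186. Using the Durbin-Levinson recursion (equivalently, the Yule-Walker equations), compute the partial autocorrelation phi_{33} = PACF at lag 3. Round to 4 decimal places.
\phi_{33} = 0.2831

The PACF at lag k is phi_{kk}, the last component of the solution
to the Yule-Walker system G_k phi = r_k where
  (G_k)_{ij} = rho(|i - j|), (r_k)_i = rho(i), i,j = 1..k.
Equivalently, Durbin-Levinson gives phi_{kk} iteratively:
  phi_{11} = rho(1)
  phi_{kk} = [rho(k) - sum_{j=1..k-1} phi_{k-1,j} rho(k-j)]
            / [1 - sum_{j=1..k-1} phi_{k-1,j} rho(j)],
  phi_{k,j} = phi_{k-1,j} - phi_{kk} phi_{k-1,k-j},  j = 1..k-1.
Step k = 1:
  phi_11 = rho(1) = -0.0897.
Step k = 2:
  phi_22 = [rho(2) - phi_11 rho(1)] / [1 - phi_11 rho(1)] = [-0.5705 - (-0.0897)(-0.0897)] / [1 - (-0.0897)(-0.0897)]
         = -0.57854609 / 0.99195391 = -0.583239.
  Update: phi_21 = phi_11 - phi_22 phi_11 = -0.0897 - (-0.583239)(-0.0897) = -0.142017.
Step k = 3:
  phi_33 = [rho(3) - phi_21 rho(2) - phi_22 rho(1)] / [1 - phi_21 rho(1) - phi_22 rho(2)]
    numerator   = 0.3186 - (-0.142017)(-0.5705) - (-0.583239)(-0.0897) = 0.18526304
    denominator = 1 - (-0.142017)(-0.0897) - (-0.583239)(-0.5705) = 0.65452333
  phi_33 = 0.18526304 / 0.65452333 = 0.2831.
Therefore phi_{33} = 0.2831.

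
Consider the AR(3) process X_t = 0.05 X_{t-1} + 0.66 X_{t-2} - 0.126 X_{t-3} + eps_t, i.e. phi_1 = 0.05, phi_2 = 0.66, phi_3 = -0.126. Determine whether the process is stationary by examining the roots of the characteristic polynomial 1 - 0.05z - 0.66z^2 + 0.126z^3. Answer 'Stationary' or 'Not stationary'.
\text{Stationary}

The AR(p) characteristic polynomial is P(z) = 1 - 0.05z - 0.66z^2 + 0.126z^3.
Stationarity requires all roots to lie outside the unit circle, i.e. |z| > 1 for every root.
Degree 3: look for a simple real root z0 first, then factor out (1 - z/z0) and solve the remaining quadratic.
Testing z0 = 5: P(5) = 1 + (-0.05)(5) + (-0.66)(5)^2 + (0.126)(5)^3
  = 1 + (-0.25) + (-16.5) + (15.75) = 0.  So z_0 = 5 is a root, |z_0| = 5.
Divide out the factor (1 - 0.2 z) = (1 - z/z0) (since 1/z0 = 0.2):
  P(z) = (1 - 0.2 z)(1 + (0.15) z + (-0.63) z^2)
  [check: z-coef 0.15 - (0.2) = -0.05; z^2-coef -0.63 - (0.2)(0.15) = -0.66; z^3-coef -(0.2)(-0.63) = 0.126.]
Remaining roots from the quadratic factor 1 + (0.15) z + (-0.63) z^2:
  Set 1 + (0.15) z + (-0.63) z^2 = 0, i.e. a z^2 + b z + c = 0 with a = -0.63, b = 0.15, c = 1.
  Discriminant D = b^2 - 4ac = (0.15)^2 - 4*(-0.63)*1 = 0.0225 - (-2.52) = 2.5425.
  D >= 0, so the roots are real: z = (-b +/- sqrt(D)) / (2a) = (-0.15 +/- 1.594522) / (-1.26).
    z_1 = (-0.15 + 1.594522) / (-1.26) = -1.1464,   |z_1| = 1.1464.
    z_2 = (-0.15 - 1.594522) / (-1.26) = 1.3845,   |z_2| = 1.3845.
Moduli of all roots: 5.0000, 1.1464, 1.3845.
All moduli strictly greater than 1? Yes.
Verdict: Stationary.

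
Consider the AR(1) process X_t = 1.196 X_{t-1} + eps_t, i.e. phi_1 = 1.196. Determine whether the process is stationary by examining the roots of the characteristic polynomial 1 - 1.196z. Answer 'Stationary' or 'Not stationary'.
\text{Not stationary}

The AR(p) characteristic polynomial is P(z) = 1 - 1.196z.
Stationarity requires all roots to lie outside the unit circle, i.e. |z| > 1 for every root.
This is linear in z: 1 + (-1.196) z = 0  =>  z = -1/(-1.196) = 0.83612,  |z| = 0.83612.
Moduli of all roots: 0.8361.
All moduli strictly greater than 1? No.
Verdict: Not stationary.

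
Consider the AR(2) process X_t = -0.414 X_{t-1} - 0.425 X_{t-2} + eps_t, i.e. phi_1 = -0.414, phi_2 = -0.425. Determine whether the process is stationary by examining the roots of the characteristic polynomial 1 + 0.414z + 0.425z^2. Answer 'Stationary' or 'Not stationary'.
\text{Stationary}

The AR(p) characteristic polynomial is P(z) = 1 + 0.414z + 0.425z^2.
Stationarity requires all roots to lie outside the unit circle, i.e. |z| > 1 for every root.
Set 1 + (0.414) z + (0.425) z^2 = 0, i.e. a z^2 + b z + c = 0 with a = 0.425, b = 0.414, c = 1.
Discriminant D = b^2 - 4ac = (0.414)^2 - 4*(0.425)*1 = 0.171396 - (1.7) = -1.528604.
D < 0, so the roots are the complex-conjugate pair z = (-b +/- i sqrt(-D)) / (2a) = -0.4871 +/- 1.4545i.
For a conjugate pair |z|^2 = z * conj(z) = (product of roots) = c/a = 1/(0.425) = 2.352941, so |z| = sqrt(2.352941) = 1.5339 for both roots.
Moduli of all roots: 1.5339, 1.5339.
All moduli strictly greater than 1? Yes.
Verdict: Stationary.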